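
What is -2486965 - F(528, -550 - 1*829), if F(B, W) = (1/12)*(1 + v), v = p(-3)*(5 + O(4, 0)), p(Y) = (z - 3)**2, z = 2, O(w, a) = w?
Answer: -14921795/6 ≈ -2.4870e+6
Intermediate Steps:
p(Y) = 1 (p(Y) = (2 - 3)**2 = (-1)**2 = 1)
v = 9 (v = 1*(5 + 4) = 1*9 = 9)
F(B, W) = 5/6 (F(B, W) = (1/12)*(1 + 9) = (1*(1/12))*10 = (1/12)*10 = 5/6)
-2486965 - F(528, -550 - 1*829) = -2486965 - 1*5/6 = -2486965 - 5/6 = -14921795/6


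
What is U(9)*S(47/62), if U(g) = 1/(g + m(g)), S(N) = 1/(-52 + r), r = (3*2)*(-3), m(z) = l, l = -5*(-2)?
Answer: -1/1330 ≈ -0.00075188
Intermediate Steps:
l = 10
m(z) = 10
r = -18 (r = 6*(-3) = -18)
S(N) = -1/70 (S(N) = 1/(-52 - 18) = 1/(-70) = -1/70)
U(g) = 1/(10 + g) (U(g) = 1/(g + 10) = 1/(10 + g))
U(9)*S(47/62) = -1/70/(10 + 9) = -1/70/19 = (1/19)*(-1/70) = -1/1330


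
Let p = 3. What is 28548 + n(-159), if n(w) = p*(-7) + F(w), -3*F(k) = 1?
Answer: 85580/3 ≈ 28527.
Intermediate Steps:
F(k) = -⅓ (F(k) = -⅓*1 = -⅓)
n(w) = -64/3 (n(w) = 3*(-7) - ⅓ = -21 - ⅓ = -64/3)
28548 + n(-159) = 28548 - 64/3 = 85580/3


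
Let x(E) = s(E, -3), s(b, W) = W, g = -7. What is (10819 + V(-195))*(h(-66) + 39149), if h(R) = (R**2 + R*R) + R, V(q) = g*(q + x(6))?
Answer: 583337975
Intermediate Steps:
x(E) = -3
V(q) = 21 - 7*q (V(q) = -7*(q - 3) = -7*(-3 + q) = 21 - 7*q)
h(R) = R + 2*R**2 (h(R) = (R**2 + R**2) + R = 2*R**2 + R = R + 2*R**2)
(10819 + V(-195))*(h(-66) + 39149) = (10819 + (21 - 7*(-195)))*(-66*(1 + 2*(-66)) + 39149) = (10819 + (21 + 1365))*(-66*(1 - 132) + 39149) = (10819 + 1386)*(-66*(-131) + 39149) = 12205*(8646 + 39149) = 12205*47795 = 583337975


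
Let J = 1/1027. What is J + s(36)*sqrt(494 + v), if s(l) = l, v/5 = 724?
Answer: 1/1027 + 396*sqrt(34) ≈ 2309.1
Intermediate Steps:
v = 3620 (v = 5*724 = 3620)
J = 1/1027 ≈ 0.00097371
J + s(36)*sqrt(494 + v) = 1/1027 + 36*sqrt(494 + 3620) = 1/1027 + 36*sqrt(4114) = 1/1027 + 36*(11*sqrt(34)) = 1/1027 + 396*sqrt(34)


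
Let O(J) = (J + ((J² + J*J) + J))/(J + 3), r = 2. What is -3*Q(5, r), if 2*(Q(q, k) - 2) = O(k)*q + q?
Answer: -63/2 ≈ -31.500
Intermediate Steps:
O(J) = (2*J + 2*J²)/(3 + J) (O(J) = (J + ((J² + J²) + J))/(3 + J) = (J + (2*J² + J))/(3 + J) = (J + (J + 2*J²))/(3 + J) = (2*J + 2*J²)/(3 + J))
Q(q, k) = 2 + q/2 + k*q*(1 + k)/(3 + k) (Q(q, k) = 2 + ((2*k*(1 + k)/(3 + k))*q + q)/2 = 2 + (2*k*q*(1 + k)/(3 + k) + q)/2 = 2 + (q + 2*k*q*(1 + k)/(3 + k))/2 = 2 + (q/2 + k*q*(1 + k)/(3 + k)) = 2 + q/2 + k*q*(1 + k)/(3 + k))
-3*Q(5, r) = -3*((3 + 2)*(4 + 5)/2 + 2*5*(1 + 2))/(3 + 2) = -3*((½)*5*9 + 2*5*3)/5 = -3*(45/2 + 30)/5 = -3*105/(5*2) = -3*21/2 = -63/2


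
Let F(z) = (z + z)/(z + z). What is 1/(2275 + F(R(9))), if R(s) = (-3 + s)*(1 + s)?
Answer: 1/2276 ≈ 0.00043937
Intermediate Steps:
R(s) = (1 + s)*(-3 + s)
F(z) = 1 (F(z) = (2*z)/((2*z)) = (2*z)*(1/(2*z)) = 1)
1/(2275 + F(R(9))) = 1/(2275 + 1) = 1/2276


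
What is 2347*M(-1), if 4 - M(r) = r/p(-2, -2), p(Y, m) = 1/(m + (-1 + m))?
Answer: -2347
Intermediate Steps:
p(Y, m) = 1/(-1 + 2*m)
M(r) = 4 + 5*r (M(r) = 4 - r/(1/(-1 + 2*(-2))) = 4 - r/(1/(-1 - 4)) = 4 - r/(1/(-5)) = 4 - r/(-1/5) = 4 - (-5)*r = 4 + 5*r)
2347*M(-1) = 2347*(4 + 5*(-1)) = 2347*(4 - 5) = 2347*(-1) = -2347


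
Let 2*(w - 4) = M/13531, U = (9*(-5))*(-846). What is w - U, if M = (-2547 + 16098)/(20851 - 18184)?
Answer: -915796315271/24058118 ≈ -38066.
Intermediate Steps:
U = 38070 (U = -45*(-846) = 38070)
M = 4517/889 (M = 13551/2667 = 13551*(1/2667) = 4517/889 ≈ 5.0810)
w = 96236989/24058118 (w = 4 + ((4517/889)/13531)/2 = 4 + ((4517/889)*(1/13531))/2 = 4 + (1/2)*(4517/12029059) = 4 + 4517/24058118 = 96236989/24058118 ≈ 4.0002)
w - U = 96236989/24058118 - 1*38070 = 96236989/24058118 - 38070 = -915796315271/24058118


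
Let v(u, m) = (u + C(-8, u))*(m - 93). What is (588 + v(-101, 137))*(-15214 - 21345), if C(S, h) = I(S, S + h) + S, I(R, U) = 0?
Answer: 153840272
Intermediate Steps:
C(S, h) = S (C(S, h) = 0 + S = S)
v(u, m) = (-93 + m)*(-8 + u) (v(u, m) = (u - 8)*(m - 93) = (-8 + u)*(-93 + m) = (-93 + m)*(-8 + u))
(588 + v(-101, 137))*(-15214 - 21345) = (588 + (744 - 93*(-101) - 8*137 + 137*(-101)))*(-15214 - 21345) = (588 + (744 + 9393 - 1096 - 13837))*(-36559) = (588 - 4796)*(-36559) = -4208*(-36559) = 153840272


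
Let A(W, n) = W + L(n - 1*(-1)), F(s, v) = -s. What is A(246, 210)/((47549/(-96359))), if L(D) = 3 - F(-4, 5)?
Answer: -23607955/47549 ≈ -496.50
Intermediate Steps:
L(D) = -1 (L(D) = 3 - (-1)*(-4) = 3 - 1*4 = 3 - 4 = -1)
A(W, n) = -1 + W (A(W, n) = W - 1 = -1 + W)
A(246, 210)/((47549/(-96359))) = (-1 + 246)/((47549/(-96359))) = 245/((47549*(-1/96359))) = 245/(-47549/96359) = 245*(-96359/47549) = -23607955/47549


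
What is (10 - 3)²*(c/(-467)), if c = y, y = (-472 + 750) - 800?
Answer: 25578/467 ≈ 54.771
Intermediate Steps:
y = -522 (y = 278 - 800 = -522)
c = -522
(10 - 3)²*(c/(-467)) = (10 - 3)²*(-522/(-467)) = 7²*(-522*(-1/467)) = 49*(522/467) = 25578/467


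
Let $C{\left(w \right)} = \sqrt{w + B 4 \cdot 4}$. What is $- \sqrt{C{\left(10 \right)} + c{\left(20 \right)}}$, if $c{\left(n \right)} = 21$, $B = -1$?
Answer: $- \sqrt{21 + i \sqrt{6}} \approx -4.5903 - 0.26681 i$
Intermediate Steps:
$C{\left(w \right)} = \sqrt{-16 + w}$ ($C{\left(w \right)} = \sqrt{w + \left(-1\right) 4 \cdot 4} = \sqrt{w - 16} = \sqrt{-16 + w}$)
$- \sqrt{C{\left(10 \right)} + c{\left(20 \right)}} = - \sqrt{\sqrt{-16 + 10} + 21} = - \sqrt{\sqrt{-6} + 21} = - \sqrt{i \sqrt{6} + 21} = - \sqrt{21 + i \sqrt{6}}$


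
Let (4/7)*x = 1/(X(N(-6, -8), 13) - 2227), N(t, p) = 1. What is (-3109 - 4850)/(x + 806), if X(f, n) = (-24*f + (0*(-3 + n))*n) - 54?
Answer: -73381980/7431313 ≈ -9.8747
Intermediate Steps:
X(f, n) = -54 - 24*f (X(f, n) = (-24*f + 0*n) - 54 = (-24*f + 0) - 54 = -24*f - 54 = -54 - 24*f)
x = -7/9220 (x = 7/(4*((-54 - 24*1) - 2227)) = 7/(4*((-54 - 24) - 2227)) = 7/(4*(-78 - 2227)) = (7/4)/(-2305) = (7/4)*(-1/2305) = -7/9220 ≈ -0.00075922)
(-3109 - 4850)/(x + 806) = (-3109 - 4850)/(-7/9220 + 806) = -7959/7431313/9220 = -7959*9220/7431313 = -73381980/7431313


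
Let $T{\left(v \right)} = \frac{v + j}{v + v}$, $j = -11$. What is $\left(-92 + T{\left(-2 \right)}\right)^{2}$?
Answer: $\frac{126025}{16} \approx 7876.6$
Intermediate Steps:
$T{\left(v \right)} = \frac{-11 + v}{2 v}$ ($T{\left(v \right)} = \frac{v - 11}{v + v} = \frac{-11 + v}{2 v}$)
$\left(-92 + T{\left(-2 \right)}\right)^{2} = \left(-92 + \frac{-11 - 2}{2 \left(-2\right)}\right)^{2} = \left(-92 + \frac{1}{2} \left(- \frac{1}{2}\right) \left(-13\right)\right)^{2} = \left(-92 + \frac{13}{4}\right)^{2} = \left(- \frac{355}{4}\right)^{2} = \frac{126025}{16}$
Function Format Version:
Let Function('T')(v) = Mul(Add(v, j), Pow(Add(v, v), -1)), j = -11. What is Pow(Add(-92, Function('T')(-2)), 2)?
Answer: Rational(126025, 16) ≈ 7876.6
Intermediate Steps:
Function('T')(v) = Mul(Rational(1, 2), Pow(v, -1), Add(-11, v)) (Function('T')(v) = Mul(Add(v, -11), Pow(Add(v, v), -1)) = Mul(Add(-11, v), Pow(Mul(2, v), -1)) = Mul(Add(-11, v), Mul(Rational(1, 2), Pow(v, -1))) = Mul(Rational(1, 2), Pow(v, -1), Add(-11, v)))
Pow(Add(-92, Function('T')(-2)), 2) = Pow(Add(-92, Mul(Rational(1, 2), Pow(-2, -1), Add(-11, -2))), 2) = Pow(Add(-92, Mul(Rational(1, 2), Rational(-1, 2), -13)), 2) = Pow(Add(-92, Rational(13, 4)), 2) = Pow(Rational(-355, 4), 2) = Rational(126025, 16)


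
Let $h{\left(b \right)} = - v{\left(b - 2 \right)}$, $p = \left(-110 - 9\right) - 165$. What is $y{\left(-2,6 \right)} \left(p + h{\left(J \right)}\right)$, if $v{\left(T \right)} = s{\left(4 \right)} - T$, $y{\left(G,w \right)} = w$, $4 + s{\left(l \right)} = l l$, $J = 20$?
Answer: $-1668$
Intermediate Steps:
$s{\left(l \right)} = -4 + l^{2}$ ($s{\left(l \right)} = -4 + l l = -4 + l^{2}$)
$p = -284$ ($p = -119 - 165 = -284$)
$v{\left(T \right)} = 12 - T$ ($v{\left(T \right)} = \left(-4 + 4^{2}\right) - T = \left(-4 + 16\right) - T = 12 - T$)
$h{\left(b \right)} = -14 + b$ ($h{\left(b \right)} = - (12 - \left(b - 2\right)) = - (12 - \left(-2 + b\right)) = - (14 - b) = -14 + b$)
$y{\left(-2,6 \right)} \left(p + h{\left(J \right)}\right) = 6 \left(-284 + \left(-14 + 20\right)\right) = 6 \left(-284 + 6\right) = 6 \left(-278\right) = -1668$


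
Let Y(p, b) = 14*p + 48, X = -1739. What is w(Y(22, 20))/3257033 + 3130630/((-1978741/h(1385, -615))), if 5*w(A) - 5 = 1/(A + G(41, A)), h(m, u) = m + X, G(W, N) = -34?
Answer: 5811430385124804351/10376167824079330 ≈ 560.08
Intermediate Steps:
Y(p, b) = 48 + 14*p
h(m, u) = -1739 + m (h(m, u) = m - 1739 = -1739 + m)
w(A) = 1 + 1/(5*(-34 + A)) (w(A) = 1 + 1/(5*(A - 34)) = 1 + 1/(5*(-34 + A)))
w(Y(22, 20))/3257033 + 3130630/((-1978741/h(1385, -615))) = ((-169/5 + (48 + 14*22))/(-34 + (48 + 14*22)))/3257033 + 3130630/((-1978741/(-1739 + 1385))) = ((-169/5 + (48 + 308))/(-34 + (48 + 308)))*(1/3257033) + 3130630/((-1978741/(-354))) = ((-169/5 + 356)/(-34 + 356))*(1/3257033) + 3130630/((-1978741*(-1/354))) = ((1611/5)/322)*(1/3257033) + 3130630/(1978741/354) = ((1/322)*(1611/5))*(1/3257033) + 3130630*(354/1978741) = (1611/1610)*(1/3257033) + 1108243020/1978741 = 1611/5243823130 + 1108243020/1978741 = 5811430385124804351/10376167824079330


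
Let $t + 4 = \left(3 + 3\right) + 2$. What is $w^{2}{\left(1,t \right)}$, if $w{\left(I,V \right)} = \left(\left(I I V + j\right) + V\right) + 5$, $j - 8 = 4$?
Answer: $625$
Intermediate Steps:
$j = 12$ ($j = 8 + 4 = 12$)
$t = 4$ ($t = -4 + \left(\left(3 + 3\right) + 2\right) = -4 + \left(6 + 2\right) = -4 + 8 = 4$)
$w{\left(I,V \right)} = 17 + V + V I^{2}$ ($w{\left(I,V \right)} = \left(\left(I I V + 12\right) + V\right) + 5 = \left(\left(I^{2} V + 12\right) + V\right) + 5 = \left(\left(V I^{2} + 12\right) + V\right) + 5 = \left(\left(12 + V I^{2}\right) + V\right) + 5 = \left(12 + V + V I^{2}\right) + 5 = 17 + V + V I^{2}$)
$w^{2}{\left(1,t \right)} = \left(17 + 4 + 4 \cdot 1^{2}\right)^{2} = \left(17 + 4 + 4 \cdot 1\right)^{2} = \left(17 + 4 + 4\right)^{2} = 25^{2} = 625$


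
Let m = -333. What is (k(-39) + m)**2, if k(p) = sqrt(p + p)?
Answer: (333 - I*sqrt(78))**2 ≈ 1.1081e+5 - 5882.0*I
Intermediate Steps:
k(p) = sqrt(2)*sqrt(p) (k(p) = sqrt(2*p) = sqrt(2)*sqrt(p))
(k(-39) + m)**2 = (sqrt(2)*sqrt(-39) - 333)**2 = (sqrt(2)*(I*sqrt(39)) - 333)**2 = (I*sqrt(78) - 333)**2 = (-333 + I*sqrt(78))**2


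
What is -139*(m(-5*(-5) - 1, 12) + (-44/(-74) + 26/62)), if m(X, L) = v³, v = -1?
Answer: -2224/1147 ≈ -1.9390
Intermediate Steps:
m(X, L) = -1 (m(X, L) = (-1)³ = -1)
-139*(m(-5*(-5) - 1, 12) + (-44/(-74) + 26/62)) = -139*(-1 + (-44/(-74) + 26/62)) = -139*(-1 + (-44*(-1/74) + 26*(1/62))) = -139*(-1 + (22/37 + 13/31)) = -139*(-1 + 1163/1147) = -139*16/1147 = -2224/1147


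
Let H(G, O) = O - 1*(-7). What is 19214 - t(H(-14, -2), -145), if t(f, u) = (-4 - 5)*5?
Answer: 19259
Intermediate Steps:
H(G, O) = 7 + O (H(G, O) = O + 7 = 7 + O)
t(f, u) = -45 (t(f, u) = -9*5 = -45)
19214 - t(H(-14, -2), -145) = 19214 - 1*(-45) = 19214 + 45 = 19259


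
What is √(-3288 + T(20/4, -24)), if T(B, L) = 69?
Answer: I*√3219 ≈ 56.736*I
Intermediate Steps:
√(-3288 + T(20/4, -24)) = √(-3288 + 69) = √(-3219) = I*√3219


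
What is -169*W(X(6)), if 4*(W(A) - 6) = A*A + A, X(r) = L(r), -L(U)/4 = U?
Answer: -24336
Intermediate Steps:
L(U) = -4*U
X(r) = -4*r
W(A) = 6 + A/4 + A²/4 (W(A) = 6 + (A*A + A)/4 = 6 + (A² + A)/4 = 6 + (A + A²)/4 = 6 + (A/4 + A²/4) = 6 + A/4 + A²/4)
-169*W(X(6)) = -169*(6 + (-4*6)/4 + (-4*6)²/4) = -169*(6 + (¼)*(-24) + (¼)*(-24)²) = -169*(6 - 6 + (¼)*576) = -169*(6 - 6 + 144) = -169*144 = -24336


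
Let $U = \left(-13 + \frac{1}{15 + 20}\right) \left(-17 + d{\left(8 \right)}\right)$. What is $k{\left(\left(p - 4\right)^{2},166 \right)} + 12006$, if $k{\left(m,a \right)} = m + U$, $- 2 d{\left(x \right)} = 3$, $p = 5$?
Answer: $\frac{428644}{35} \approx 12247.0$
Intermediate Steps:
$d{\left(x \right)} = - \frac{3}{2}$ ($d{\left(x \right)} = \left(- \frac{1}{2}\right) 3 = - \frac{3}{2}$)
$U = \frac{8399}{35}$ ($U = \left(-13 + \frac{1}{15 + 20}\right) \left(-17 - \frac{3}{2}\right) = \left(-13 + \frac{1}{35}\right) \left(- \frac{37}{2}\right) = \left(- \frac{454}{35}\right) \left(- \frac{37}{2}\right) = \frac{8399}{35} \approx 239.97$)
$k{\left(m,a \right)} = \frac{8399}{35} + m$ ($k{\left(m,a \right)} = m + \frac{8399}{35} = \frac{8399}{35} + m$)
$k{\left(\left(p - 4\right)^{2},166 \right)} + 12006 = \left(\frac{8399}{35} + \left(5 - 4\right)^{2}\right) + 12006 = \left(\frac{8399}{35} + 1^{2}\right) + 12006 = \left(\frac{8399}{35} + 1\right) + 12006 = \frac{8434}{35} + 12006 = \frac{428644}{35}$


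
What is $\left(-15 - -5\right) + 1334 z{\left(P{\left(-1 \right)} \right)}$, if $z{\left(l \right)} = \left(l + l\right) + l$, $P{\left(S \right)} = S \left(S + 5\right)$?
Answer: $-16018$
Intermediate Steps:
$P{\left(S \right)} = S \left(5 + S\right)$
$z{\left(l \right)} = 3 l$ ($z{\left(l \right)} = 2 l + l = 3 l$)
$\left(-15 - -5\right) + 1334 z{\left(P{\left(-1 \right)} \right)} = \left(-15 - -5\right) + 1334 \cdot 3 \left(- (5 - 1)\right) = \left(-15 + 5\right) + 1334 \cdot 3 \left(\left(-1\right) 4\right) = -10 + 1334 \cdot 3 \left(-4\right) = -10 + 1334 \left(-12\right) = -10 - 16008 = -16018$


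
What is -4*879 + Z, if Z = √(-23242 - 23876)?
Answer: -3516 + I*√47118 ≈ -3516.0 + 217.07*I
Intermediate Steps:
Z = I*√47118 (Z = √(-47118) = I*√47118 ≈ 217.07*I)
-4*879 + Z = -4*879 + I*√47118 = -3516 + I*√47118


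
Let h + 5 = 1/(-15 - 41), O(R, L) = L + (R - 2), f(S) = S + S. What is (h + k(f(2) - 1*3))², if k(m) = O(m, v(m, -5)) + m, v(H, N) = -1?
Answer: 113569/3136 ≈ 36.215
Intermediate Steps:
f(S) = 2*S
O(R, L) = -2 + L + R (O(R, L) = L + (-2 + R) = -2 + L + R)
k(m) = -3 + 2*m (k(m) = (-2 - 1 + m) + m = (-3 + m) + m = -3 + 2*m)
h = -281/56 (h = -5 + 1/(-15 - 41) = -5 + 1/(-56) = -5 - 1/56 = -281/56 ≈ -5.0179)
(h + k(f(2) - 1*3))² = (-281/56 + (-3 + 2*(2*2 - 1*3)))² = (-281/56 + (-3 + 2*(4 - 3)))² = (-281/56 + (-3 + 2*1))² = (-281/56 + (-3 + 2))² = (-281/56 - 1)² = (-337/56)² = 113569/3136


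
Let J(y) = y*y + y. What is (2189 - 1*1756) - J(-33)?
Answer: -623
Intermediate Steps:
J(y) = y + y² (J(y) = y² + y = y + y²)
(2189 - 1*1756) - J(-33) = (2189 - 1*1756) - (-33)*(1 - 33) = (2189 - 1756) - (-33)*(-32) = 433 - 1*1056 = 433 - 1056 = -623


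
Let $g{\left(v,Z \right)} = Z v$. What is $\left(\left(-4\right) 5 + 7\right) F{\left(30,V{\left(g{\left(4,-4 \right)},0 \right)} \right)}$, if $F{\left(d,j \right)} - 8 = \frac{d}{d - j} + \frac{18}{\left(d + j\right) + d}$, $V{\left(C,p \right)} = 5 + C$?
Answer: $- \frac{237640}{2009} \approx -118.29$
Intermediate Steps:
$F{\left(d,j \right)} = 8 + \frac{18}{j + 2 d} + \frac{d}{d - j}$ ($F{\left(d,j \right)} = 8 + \left(\frac{d}{d - j} + \frac{18}{\left(d + j\right) + d}\right) = 8 + \left(\frac{d}{d - j} + \frac{18}{j + 2 d}\right) = 8 + \left(\frac{18}{j + 2 d} + \frac{d}{d - j}\right) = 8 + \frac{18}{j + 2 d} + \frac{d}{d - j}$)
$\left(\left(-4\right) 5 + 7\right) F{\left(30,V{\left(g{\left(4,-4 \right)},0 \right)} \right)} = \left(\left(-4\right) 5 + 7\right) \frac{\left(-18\right) 30 - 18 \cdot 30^{2} + 8 \left(5 - 16\right)^{2} + 18 \left(5 - 16\right) + 7 \cdot 30 \left(5 - 16\right)}{\left(5 - 16\right)^{2} - 2 \cdot 30^{2} + 30 \left(5 - 16\right)} = \left(-20 + 7\right) \frac{-540 - 16200 + 8 \left(5 - 16\right)^{2} + 18 \left(5 - 16\right) + 7 \cdot 30 \left(5 - 16\right)}{\left(5 - 16\right)^{2} - 1800 + 30 \left(5 - 16\right)} = - 13 \frac{-540 - 16200 + 8 \left(-11\right)^{2} + 18 \left(-11\right) + 7 \cdot 30 \left(-11\right)}{\left(-11\right)^{2} - 1800 + 30 \left(-11\right)} = - 13 \frac{-540 - 16200 + 8 \cdot 121 - 198 - 2310}{121 - 1800 - 330} = - 13 \frac{-540 - 16200 + 968 - 198 - 2310}{-2009} = - 13 \left(\left(- \frac{1}{2009}\right) \left(-18280\right)\right) = \left(-13\right) \frac{18280}{2009} = - \frac{237640}{2009}$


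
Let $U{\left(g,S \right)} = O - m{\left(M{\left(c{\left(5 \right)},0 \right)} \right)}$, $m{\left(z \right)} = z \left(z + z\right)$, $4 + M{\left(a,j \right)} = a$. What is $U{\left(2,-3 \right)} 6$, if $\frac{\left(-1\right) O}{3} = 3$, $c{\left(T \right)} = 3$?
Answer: $-66$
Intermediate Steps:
$M{\left(a,j \right)} = -4 + a$
$O = -9$ ($O = \left(-3\right) 3 = -9$)
$m{\left(z \right)} = 2 z^{2}$ ($m{\left(z \right)} = z 2 z = 2 z^{2}$)
$U{\left(g,S \right)} = -11$ ($U{\left(g,S \right)} = -9 - 2 \left(-4 + 3\right)^{2} = -9 - 2 \left(-1\right)^{2} = -9 - 2 \cdot 1 = -9 - 2 = -11$)
$U{\left(2,-3 \right)} 6 = \left(-11\right) 6 = -66$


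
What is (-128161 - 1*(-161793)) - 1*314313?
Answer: -280681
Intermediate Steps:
(-128161 - 1*(-161793)) - 1*314313 = (-128161 + 161793) - 314313 = 33632 - 314313 = -280681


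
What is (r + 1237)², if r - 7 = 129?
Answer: 1885129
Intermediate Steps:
r = 136 (r = 7 + 129 = 136)
(r + 1237)² = (136 + 1237)² = 1373² = 1885129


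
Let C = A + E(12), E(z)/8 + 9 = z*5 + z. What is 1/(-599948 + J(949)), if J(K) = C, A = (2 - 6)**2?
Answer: -1/599428 ≈ -1.6683e-6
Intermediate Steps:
E(z) = -72 + 48*z (E(z) = -72 + 8*(z*5 + z) = -72 + 8*(5*z + z) = -72 + 8*(6*z) = -72 + 48*z)
A = 16 (A = (-4)**2 = 16)
C = 520 (C = 16 + (-72 + 48*12) = 16 + (-72 + 576) = 16 + 504 = 520)
J(K) = 520
1/(-599948 + J(949)) = 1/(-599948 + 520) = 1/(-599428) = -1/599428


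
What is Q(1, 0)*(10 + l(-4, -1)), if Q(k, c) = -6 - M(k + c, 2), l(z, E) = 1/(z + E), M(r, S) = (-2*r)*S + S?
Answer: -196/5 ≈ -39.200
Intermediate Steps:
M(r, S) = S - 2*S*r (M(r, S) = -2*S*r + S = S - 2*S*r)
l(z, E) = 1/(E + z)
Q(k, c) = -8 + 4*c + 4*k (Q(k, c) = -6 - 2*(1 - 2*(k + c)) = -6 - 2*(1 - 2*(c + k)) = -6 - 2*(1 + (-2*c - 2*k)) = -6 - 2*(1 - 2*c - 2*k) = -6 - (2 - 4*c - 4*k) = -6 + (-2 + 4*c + 4*k) = -8 + 4*c + 4*k)
Q(1, 0)*(10 + l(-4, -1)) = (-8 + 4*0 + 4*1)*(10 + 1/(-1 - 4)) = (-8 + 0 + 4)*(10 + 1/(-5)) = -4*(10 - 1/5) = -4*49/5 = -196/5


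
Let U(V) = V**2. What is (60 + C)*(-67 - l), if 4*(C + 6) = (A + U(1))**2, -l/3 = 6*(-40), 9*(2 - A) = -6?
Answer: -1625155/36 ≈ -45143.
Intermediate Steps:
A = 8/3 (A = 2 - 1/9*(-6) = 2 + 2/3 = 8/3 ≈ 2.6667)
l = 720 (l = -18*(-40) = -3*(-240) = 720)
C = -95/36 (C = -6 + (8/3 + 1**2)**2/4 = -6 + (8/3 + 1)**2/4 = -6 + (11/3)**2/4 = -6 + (1/4)*(121/9) = -6 + 121/36 = -95/36 ≈ -2.6389)
(60 + C)*(-67 - l) = (60 - 95/36)*(-67 - 1*720) = 2065*(-67 - 720)/36 = (2065/36)*(-787) = -1625155/36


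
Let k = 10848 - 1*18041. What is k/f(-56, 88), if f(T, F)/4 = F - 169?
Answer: 7193/324 ≈ 22.201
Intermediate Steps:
f(T, F) = -676 + 4*F (f(T, F) = 4*(F - 169) = 4*(-169 + F) = -676 + 4*F)
k = -7193 (k = 10848 - 18041 = -7193)
k/f(-56, 88) = -7193/(-676 + 4*88) = -7193/(-676 + 352) = -7193/(-324) = -7193*(-1/324) = 7193/324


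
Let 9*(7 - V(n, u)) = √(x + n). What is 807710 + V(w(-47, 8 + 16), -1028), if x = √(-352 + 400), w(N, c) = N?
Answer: 807717 - √(-47 + 4*√3)/9 ≈ 8.0772e+5 - 0.70336*I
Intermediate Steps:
x = 4*√3 (x = √48 = 4*√3 ≈ 6.9282)
V(n, u) = 7 - √(n + 4*√3)/9 (V(n, u) = 7 - √(4*√3 + n)/9 = 7 - √(n + 4*√3)/9)
807710 + V(w(-47, 8 + 16), -1028) = 807710 + (7 - √(-47 + 4*√3)/9) = 807717 - √(-47 + 4*√3)/9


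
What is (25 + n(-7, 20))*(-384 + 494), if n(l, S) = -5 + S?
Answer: 4400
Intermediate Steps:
(25 + n(-7, 20))*(-384 + 494) = (25 + (-5 + 20))*(-384 + 494) = (25 + 15)*110 = 40*110 = 4400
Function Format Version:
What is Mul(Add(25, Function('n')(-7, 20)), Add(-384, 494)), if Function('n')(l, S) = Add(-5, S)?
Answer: 4400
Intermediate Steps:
Mul(Add(25, Function('n')(-7, 20)), Add(-384, 494)) = Mul(Add(25, Add(-5, 20)), Add(-384, 494)) = Mul(Add(25, 15), 110) = Mul(40, 110) = 4400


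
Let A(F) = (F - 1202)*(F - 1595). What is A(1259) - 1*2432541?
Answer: -2451693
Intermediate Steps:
A(F) = (-1595 + F)*(-1202 + F) (A(F) = (-1202 + F)*(-1595 + F) = (-1595 + F)*(-1202 + F))
A(1259) - 1*2432541 = (1917190 + 1259² - 2797*1259) - 1*2432541 = (1917190 + 1585081 - 3521423) - 2432541 = -19152 - 2432541 = -2451693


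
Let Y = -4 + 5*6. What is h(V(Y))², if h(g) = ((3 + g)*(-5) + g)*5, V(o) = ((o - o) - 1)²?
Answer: 9025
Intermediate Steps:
Y = 26 (Y = -4 + 30 = 26)
V(o) = 1 (V(o) = (0 - 1)² = (-1)² = 1)
h(g) = -75 - 20*g (h(g) = ((-15 - 5*g) + g)*5 = (-15 - 4*g)*5 = -75 - 20*g)
h(V(Y))² = (-75 - 20*1)² = (-75 - 20)² = (-95)² = 9025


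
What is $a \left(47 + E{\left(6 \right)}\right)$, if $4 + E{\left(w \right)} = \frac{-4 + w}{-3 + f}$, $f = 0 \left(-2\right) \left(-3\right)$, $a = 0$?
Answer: $0$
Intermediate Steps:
$f = 0$ ($f = 0 \left(-3\right) = 0$)
$E{\left(w \right)} = - \frac{8}{3} - \frac{w}{3}$ ($E{\left(w \right)} = -4 + \frac{-4 + w}{-3 + 0} = -4 + \frac{-4 + w}{-3} = -4 + \left(-4 + w\right) \left(- \frac{1}{3}\right) = -4 - \left(- \frac{4}{3} + \frac{w}{3}\right) = - \frac{8}{3} - \frac{w}{3}$)
$a \left(47 + E{\left(6 \right)}\right) = 0 \left(47 - \frac{14}{3}\right) = 0 \cdot \frac{127}{3} = 0$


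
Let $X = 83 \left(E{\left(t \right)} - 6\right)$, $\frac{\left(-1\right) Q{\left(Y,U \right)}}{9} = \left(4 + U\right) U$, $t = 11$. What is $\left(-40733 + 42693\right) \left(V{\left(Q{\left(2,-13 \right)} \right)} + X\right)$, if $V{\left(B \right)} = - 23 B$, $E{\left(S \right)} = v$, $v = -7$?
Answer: $45354400$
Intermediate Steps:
$E{\left(S \right)} = -7$
$Q{\left(Y,U \right)} = - 9 U \left(4 + U\right)$ ($Q{\left(Y,U \right)} = - 9 \left(4 + U\right) U = - 9 U \left(4 + U\right)$)
$X = -1079$ ($X = 83 \left(-7 - 6\right) = 83 \left(-13\right) = -1079$)
$\left(-40733 + 42693\right) \left(V{\left(Q{\left(2,-13 \right)} \right)} + X\right) = \left(-40733 + 42693\right) \left(- 23 \left(\left(-9\right) \left(-13\right) \left(4 - 13\right)\right) - 1079\right) = 1960 \left(- 23 \left(\left(-9\right) \left(-13\right) \left(-9\right)\right) - 1079\right) = 1960 \left(\left(-23\right) \left(-1053\right) - 1079\right) = 1960 \left(24219 - 1079\right) = 1960 \cdot 23140 = 45354400$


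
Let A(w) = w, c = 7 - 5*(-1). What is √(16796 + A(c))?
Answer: 2*√4202 ≈ 129.65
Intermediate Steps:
c = 12 (c = 7 + 5 = 12)
√(16796 + A(c)) = √(16796 + 12) = √16808 = 2*√4202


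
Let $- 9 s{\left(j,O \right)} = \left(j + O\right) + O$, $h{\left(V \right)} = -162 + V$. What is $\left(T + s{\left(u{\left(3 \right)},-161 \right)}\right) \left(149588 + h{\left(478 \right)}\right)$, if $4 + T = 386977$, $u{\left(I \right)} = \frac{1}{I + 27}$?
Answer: $\frac{290070816344}{5} \approx 5.8014 \cdot 10^{10}$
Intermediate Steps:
$u{\left(I \right)} = \frac{1}{27 + I}$
$s{\left(j,O \right)} = - \frac{2 O}{9} - \frac{j}{9}$ ($s{\left(j,O \right)} = - \frac{\left(j + O\right) + O}{9} = - \frac{\left(O + j\right) + O}{9} = - \frac{j + 2 O}{9} = - \frac{2 O}{9} - \frac{j}{9}$)
$T = 386973$ ($T = -4 + 386977 = 386973$)
$\left(T + s{\left(u{\left(3 \right)},-161 \right)}\right) \left(149588 + h{\left(478 \right)}\right) = \left(386973 - \left(- \frac{322}{9} + \frac{1}{9 \left(27 + 3\right)}\right)\right) \left(149588 + \left(-162 + 478\right)\right) = \left(386973 + \left(\frac{322}{9} - \frac{1}{9 \cdot 30}\right)\right) \left(149588 + 316\right) = \left(386973 + \left(\frac{322}{9} - \frac{1}{270}\right)\right) 149904 = \left(386973 + \frac{9659}{270}\right) 149904 = \frac{104492369}{270} \cdot 149904 = \frac{290070816344}{5}$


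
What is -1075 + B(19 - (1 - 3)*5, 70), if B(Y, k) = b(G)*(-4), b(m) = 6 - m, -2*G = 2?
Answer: -1103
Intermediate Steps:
G = -1 (G = -½*2 = -1)
B(Y, k) = -28 (B(Y, k) = (6 - 1*(-1))*(-4) = (6 + 1)*(-4) = 7*(-4) = -28)
-1075 + B(19 - (1 - 3)*5, 70) = -1075 - 28 = -1103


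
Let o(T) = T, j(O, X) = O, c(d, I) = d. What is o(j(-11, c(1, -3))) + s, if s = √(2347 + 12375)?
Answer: -11 + √14722 ≈ 110.33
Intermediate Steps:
s = √14722 ≈ 121.33
o(j(-11, c(1, -3))) + s = -11 + √14722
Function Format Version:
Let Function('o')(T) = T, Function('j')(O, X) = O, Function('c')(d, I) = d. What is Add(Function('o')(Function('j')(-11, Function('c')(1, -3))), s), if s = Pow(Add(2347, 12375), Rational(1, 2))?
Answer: Add(-11, Pow(14722, Rational(1, 2))) ≈ 110.33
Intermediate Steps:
s = Pow(14722, Rational(1, 2)) ≈ 121.33
Add(Function('o')(Function('j')(-11, Function('c')(1, -3))), s) = Add(-11, Pow(14722, Rational(1, 2)))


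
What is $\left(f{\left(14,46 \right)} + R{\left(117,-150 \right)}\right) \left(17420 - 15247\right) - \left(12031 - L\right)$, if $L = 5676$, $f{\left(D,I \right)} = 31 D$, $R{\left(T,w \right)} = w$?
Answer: $610777$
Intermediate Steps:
$\left(f{\left(14,46 \right)} + R{\left(117,-150 \right)}\right) \left(17420 - 15247\right) - \left(12031 - L\right) = \left(31 \cdot 14 - 150\right) \left(17420 - 15247\right) - \left(12031 - 5676\right) = \left(434 - 150\right) 2173 - \left(12031 - 5676\right) = 284 \cdot 2173 - 6355 = 617132 - 6355 = 610777$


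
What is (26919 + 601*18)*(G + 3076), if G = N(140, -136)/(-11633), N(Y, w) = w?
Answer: 1350352278828/11633 ≈ 1.1608e+8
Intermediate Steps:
G = 136/11633 (G = -136/(-11633) = -136*(-1/11633) = 136/11633 ≈ 0.011691)
(26919 + 601*18)*(G + 3076) = (26919 + 601*18)*(136/11633 + 3076) = (26919 + 10818)*(35783244/11633) = 37737*(35783244/11633) = 1350352278828/11633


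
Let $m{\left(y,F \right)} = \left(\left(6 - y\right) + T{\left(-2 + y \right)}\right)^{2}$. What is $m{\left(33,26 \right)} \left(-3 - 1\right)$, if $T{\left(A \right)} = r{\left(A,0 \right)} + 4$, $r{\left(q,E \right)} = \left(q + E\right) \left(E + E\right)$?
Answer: $-2116$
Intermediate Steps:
$r{\left(q,E \right)} = 2 E \left(E + q\right)$ ($r{\left(q,E \right)} = \left(E + q\right) 2 E = 2 E \left(E + q\right)$)
$T{\left(A \right)} = 4$ ($T{\left(A \right)} = 2 \cdot 0 \left(0 + A\right) + 4 = 2 \cdot 0 A + 4 = 0 + 4 = 4$)
$m{\left(y,F \right)} = \left(10 - y\right)^{2}$ ($m{\left(y,F \right)} = \left(\left(6 - y\right) + 4\right)^{2} = \left(10 - y\right)^{2}$)
$m{\left(33,26 \right)} \left(-3 - 1\right) = \left(-10 + 33\right)^{2} \left(-3 - 1\right) = 23^{2} \left(-3 - 1\right) = 529 \left(-4\right) = -2116$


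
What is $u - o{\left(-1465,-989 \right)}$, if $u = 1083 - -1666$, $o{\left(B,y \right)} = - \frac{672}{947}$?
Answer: $\frac{2603975}{947} \approx 2749.7$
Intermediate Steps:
$o{\left(B,y \right)} = - \frac{672}{947}$ ($o{\left(B,y \right)} = \left(-672\right) \frac{1}{947} = - \frac{672}{947}$)
$u = 2749$ ($u = 1083 + 1666 = 2749$)
$u - o{\left(-1465,-989 \right)} = 2749 - - \frac{672}{947} = 2749 + \frac{672}{947} = \frac{2603975}{947}$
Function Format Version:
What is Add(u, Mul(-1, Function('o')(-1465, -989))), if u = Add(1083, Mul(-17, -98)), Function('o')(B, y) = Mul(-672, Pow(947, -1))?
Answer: Rational(2603975, 947) ≈ 2749.7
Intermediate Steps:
Function('o')(B, y) = Rational(-672, 947) (Function('o')(B, y) = Mul(-672, Rational(1, 947)) = Rational(-672, 947))
u = 2749 (u = Add(1083, 1666) = 2749)
Add(u, Mul(-1, Function('o')(-1465, -989))) = Add(2749, Mul(-1, Rational(-672, 947))) = Add(2749, Rational(672, 947)) = Rational(2603975, 947)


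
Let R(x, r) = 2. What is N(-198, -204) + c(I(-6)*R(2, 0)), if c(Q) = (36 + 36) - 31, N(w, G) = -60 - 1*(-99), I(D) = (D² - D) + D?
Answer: 80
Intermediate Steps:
I(D) = D²
N(w, G) = 39 (N(w, G) = -60 + 99 = 39)
c(Q) = 41 (c(Q) = 72 - 31 = 41)
N(-198, -204) + c(I(-6)*R(2, 0)) = 39 + 41 = 80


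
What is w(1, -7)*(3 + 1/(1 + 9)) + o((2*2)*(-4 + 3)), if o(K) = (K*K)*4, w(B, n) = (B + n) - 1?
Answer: 423/10 ≈ 42.300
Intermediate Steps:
w(B, n) = -1 + B + n
o(K) = 4*K² (o(K) = K²*4 = 4*K²)
w(1, -7)*(3 + 1/(1 + 9)) + o((2*2)*(-4 + 3)) = (-1 + 1 - 7)*(3 + 1/(1 + 9)) + 4*((2*2)*(-4 + 3))² = -7*(3 + 1/10) + 4*(4*(-1))² = -7*(3 + ⅒) + 4*(-4)² = -7*31/10 + 4*16 = -217/10 + 64 = 423/10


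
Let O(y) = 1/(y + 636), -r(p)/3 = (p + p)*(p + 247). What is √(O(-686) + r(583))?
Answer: I*√290334002/10 ≈ 1703.9*I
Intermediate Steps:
r(p) = -6*p*(247 + p) (r(p) = -3*(p + p)*(p + 247) = -3*2*p*(247 + p) = -6*p*(247 + p))
O(y) = 1/(636 + y)
√(O(-686) + r(583)) = √(1/(636 - 686) - 6*583*(247 + 583)) = √(1/(-50) - 6*583*830) = √(-1/50 - 2903340) = √(-145167001/50) = I*√290334002/10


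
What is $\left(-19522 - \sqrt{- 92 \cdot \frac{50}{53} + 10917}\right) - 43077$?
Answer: $-62599 - \frac{\sqrt{30422053}}{53} \approx -62703.0$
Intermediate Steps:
$\left(-19522 - \sqrt{- 92 \cdot \frac{50}{53} + 10917}\right) - 43077 = \left(-19522 - \sqrt{- 92 \cdot 50 \cdot \frac{1}{53} + 10917}\right) - 43077 = \left(-19522 - \sqrt{\left(-92\right) \frac{50}{53} + 10917}\right) - 43077 = \left(-19522 - \sqrt{- \frac{4600}{53} + 10917}\right) - 43077 = \left(-19522 - \sqrt{\frac{574001}{53}}\right) - 43077 = \left(-19522 - \frac{\sqrt{30422053}}{53}\right) - 43077 = -62599 - \frac{\sqrt{30422053}}{53}$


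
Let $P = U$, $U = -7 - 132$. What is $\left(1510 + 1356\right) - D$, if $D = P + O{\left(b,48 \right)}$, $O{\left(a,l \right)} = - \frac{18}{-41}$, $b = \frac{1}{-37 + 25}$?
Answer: $\frac{123187}{41} \approx 3004.6$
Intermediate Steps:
$U = -139$ ($U = -7 - 132 = -139$)
$b = - \frac{1}{12}$ ($b = \frac{1}{-12} = - \frac{1}{12} \approx -0.083333$)
$O{\left(a,l \right)} = \frac{18}{41}$ ($O{\left(a,l \right)} = \left(-18\right) \left(- \frac{1}{41}\right) = \frac{18}{41}$)
$P = -139$
$D = - \frac{5681}{41}$ ($D = -139 + \frac{18}{41} = - \frac{5681}{41} \approx -138.56$)
$\left(1510 + 1356\right) - D = \left(1510 + 1356\right) - - \frac{5681}{41} = 2866 + \frac{5681}{41} = \frac{123187}{41}$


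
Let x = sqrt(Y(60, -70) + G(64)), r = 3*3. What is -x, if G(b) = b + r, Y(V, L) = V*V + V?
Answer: -sqrt(3733) ≈ -61.098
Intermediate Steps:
r = 9
Y(V, L) = V + V**2 (Y(V, L) = V**2 + V = V + V**2)
G(b) = 9 + b (G(b) = b + 9 = 9 + b)
x = sqrt(3733) (x = sqrt(60*(1 + 60) + (9 + 64)) = sqrt(60*61 + 73) = sqrt(3660 + 73) = sqrt(3733) ≈ 61.098)
-x = -sqrt(3733)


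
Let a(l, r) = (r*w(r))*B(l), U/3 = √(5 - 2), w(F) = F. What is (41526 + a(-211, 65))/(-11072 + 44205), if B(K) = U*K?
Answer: 41526/33133 - 2674425*√3/33133 ≈ -138.55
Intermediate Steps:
U = 3*√3 (U = 3*√(5 - 2) = 3*√3 ≈ 5.1962)
B(K) = 3*K*√3 (B(K) = (3*√3)*K = 3*K*√3)
a(l, r) = 3*l*√3*r² (a(l, r) = (r*r)*(3*l*√3) = r²*(3*l*√3) = 3*l*√3*r²)
(41526 + a(-211, 65))/(-11072 + 44205) = (41526 + 3*(-211)*√3*65²)/(-11072 + 44205) = (41526 + 3*(-211)*√3*4225)/33133 = (41526 - 2674425*√3)*(1/33133) = 41526/33133 - 2674425*√3/33133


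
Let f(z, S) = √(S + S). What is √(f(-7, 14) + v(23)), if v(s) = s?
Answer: √(23 + 2*√7) ≈ 5.3190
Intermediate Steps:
f(z, S) = √2*√S (f(z, S) = √(2*S) = √2*√S)
√(f(-7, 14) + v(23)) = √(√2*√14 + 23) = √(2*√7 + 23) = √(23 + 2*√7)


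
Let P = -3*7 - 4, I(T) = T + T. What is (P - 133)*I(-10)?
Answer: 3160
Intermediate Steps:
I(T) = 2*T
P = -25 (P = -21 - 4 = -25)
(P - 133)*I(-10) = (-25 - 133)*(2*(-10)) = -158*(-20) = 3160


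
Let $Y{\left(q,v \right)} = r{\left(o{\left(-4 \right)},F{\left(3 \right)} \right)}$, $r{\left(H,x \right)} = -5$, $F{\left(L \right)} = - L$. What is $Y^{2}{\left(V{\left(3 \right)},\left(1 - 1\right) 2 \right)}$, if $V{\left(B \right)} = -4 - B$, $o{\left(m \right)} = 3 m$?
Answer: $25$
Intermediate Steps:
$Y{\left(q,v \right)} = -5$
$Y^{2}{\left(V{\left(3 \right)},\left(1 - 1\right) 2 \right)} = \left(-5\right)^{2} = 25$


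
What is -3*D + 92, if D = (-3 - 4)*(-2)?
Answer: 50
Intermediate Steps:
D = 14 (D = -7*(-2) = 14)
-3*D + 92 = -3*14 + 92 = -42 + 92 = 50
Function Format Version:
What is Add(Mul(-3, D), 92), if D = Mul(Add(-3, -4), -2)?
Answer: 50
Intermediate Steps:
D = 14 (D = Mul(-7, -2) = 14)
Add(Mul(-3, D), 92) = Add(Mul(-3, 14), 92) = Add(-42, 92) = 50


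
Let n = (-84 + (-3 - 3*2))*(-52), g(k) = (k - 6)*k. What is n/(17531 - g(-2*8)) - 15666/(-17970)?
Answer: 59338189/51451105 ≈ 1.1533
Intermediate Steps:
g(k) = k*(-6 + k) (g(k) = (-6 + k)*k = k*(-6 + k))
n = 4836 (n = (-84 + (-3 - 6))*(-52) = (-84 - 9)*(-52) = -93*(-52) = 4836)
n/(17531 - g(-2*8)) - 15666/(-17970) = 4836/(17531 - (-2*8)*(-6 - 2*8)) - 15666/(-17970) = 4836/(17531 - (-16)*(-6 - 16)) - 15666*(-1/17970) = 4836/(17531 - (-16)*(-22)) + 2611/2995 = 4836/(17531 - 1*352) + 2611/2995 = 4836/(17531 - 352) + 2611/2995 = 4836/17179 + 2611/2995 = 59338189/51451105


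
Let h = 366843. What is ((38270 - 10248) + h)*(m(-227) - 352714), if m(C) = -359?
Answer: -139416170145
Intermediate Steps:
((38270 - 10248) + h)*(m(-227) - 352714) = ((38270 - 10248) + 366843)*(-359 - 352714) = (28022 + 366843)*(-353073) = 394865*(-353073) = -139416170145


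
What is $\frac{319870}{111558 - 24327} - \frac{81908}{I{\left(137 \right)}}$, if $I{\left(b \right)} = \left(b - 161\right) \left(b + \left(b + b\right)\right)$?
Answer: $\frac{858342869}{71703882} \approx 11.971$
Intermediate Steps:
$I{\left(b \right)} = 3 b \left(-161 + b\right)$ ($I{\left(b \right)} = \left(-161 + b\right) \left(b + 2 b\right) = \left(-161 + b\right) 3 b = 3 b \left(-161 + b\right)$)
$\frac{319870}{111558 - 24327} - \frac{81908}{I{\left(137 \right)}} = \frac{319870}{111558 - 24327} - \frac{81908}{3 \cdot 137 \left(-161 + 137\right)} = \frac{319870}{87231} - \frac{81908}{3 \cdot 137 \left(-24\right)} = 319870 \cdot \frac{1}{87231} - \frac{81908}{-9864} = \frac{319870}{87231} - - \frac{20477}{2466} = \frac{319870}{87231} + \frac{20477}{2466} = \frac{858342869}{71703882}$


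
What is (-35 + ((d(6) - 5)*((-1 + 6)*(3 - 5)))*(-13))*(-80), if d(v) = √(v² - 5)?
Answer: 54800 - 10400*√31 ≈ -3104.8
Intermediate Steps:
d(v) = √(-5 + v²)
(-35 + ((d(6) - 5)*((-1 + 6)*(3 - 5)))*(-13))*(-80) = (-35 + ((√(-5 + 6²) - 5)*((-1 + 6)*(3 - 5)))*(-13))*(-80) = (-35 + ((√(-5 + 36) - 5)*(5*(-2)))*(-13))*(-80) = (-35 + ((√31 - 5)*(-10))*(-13))*(-80) = (-35 + ((-5 + √31)*(-10))*(-13))*(-80) = (-35 + (50 - 10*√31)*(-13))*(-80) = (-35 + (-650 + 130*√31))*(-80) = (-685 + 130*√31)*(-80) = 54800 - 10400*√31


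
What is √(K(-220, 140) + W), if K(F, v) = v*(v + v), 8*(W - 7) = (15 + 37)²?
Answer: √39545 ≈ 198.86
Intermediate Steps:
W = 345 (W = 7 + (15 + 37)²/8 = 7 + (⅛)*52² = 7 + (⅛)*2704 = 7 + 338 = 345)
K(F, v) = 2*v² (K(F, v) = v*(2*v) = 2*v²)
√(K(-220, 140) + W) = √(2*140² + 345) = √(2*19600 + 345) = √(39200 + 345) = √39545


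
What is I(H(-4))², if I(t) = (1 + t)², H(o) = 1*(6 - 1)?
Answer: 1296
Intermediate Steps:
H(o) = 5 (H(o) = 1*5 = 5)
I(H(-4))² = ((1 + 5)²)² = (6²)² = 36² = 1296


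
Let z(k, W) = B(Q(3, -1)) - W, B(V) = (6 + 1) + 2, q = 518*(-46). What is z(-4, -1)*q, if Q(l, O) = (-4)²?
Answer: -238280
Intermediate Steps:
q = -23828
Q(l, O) = 16
B(V) = 9 (B(V) = 7 + 2 = 9)
z(k, W) = 9 - W
z(-4, -1)*q = (9 - 1*(-1))*(-23828) = (9 + 1)*(-23828) = 10*(-23828) = -238280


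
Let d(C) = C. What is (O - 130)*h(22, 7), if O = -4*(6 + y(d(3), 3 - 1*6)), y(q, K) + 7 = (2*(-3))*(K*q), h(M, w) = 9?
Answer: -3078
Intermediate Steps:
y(q, K) = -7 - 6*K*q (y(q, K) = -7 + (2*(-3))*(K*q) = -7 - 6*K*q)
O = -212 (O = -4*(6 + (-7 - 6*(3 - 1*6)*3)) = -4*(6 + (-7 - 6*(3 - 6)*3)) = -4*(6 + (-7 - 6*(-3)*3)) = -4*(6 + (-7 + 54)) = -4*(6 + 47) = -4*53 = -212)
(O - 130)*h(22, 7) = (-212 - 130)*9 = -342*9 = -3078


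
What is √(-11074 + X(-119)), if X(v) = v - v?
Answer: 7*I*√226 ≈ 105.23*I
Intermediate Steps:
X(v) = 0
√(-11074 + X(-119)) = √(-11074 + 0) = √(-11074) = 7*I*√226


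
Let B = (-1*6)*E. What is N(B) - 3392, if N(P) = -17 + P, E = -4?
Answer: -3385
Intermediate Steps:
B = 24 (B = -1*6*(-4) = -6*(-4) = 24)
N(B) - 3392 = (-17 + 24) - 3392 = 7 - 3392 = -3385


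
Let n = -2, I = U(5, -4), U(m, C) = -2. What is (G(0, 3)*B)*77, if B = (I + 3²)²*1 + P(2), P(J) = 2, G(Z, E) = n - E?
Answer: -19635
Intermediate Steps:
I = -2
G(Z, E) = -2 - E
B = 51 (B = (-2 + 3²)²*1 + 2 = (-2 + 9)²*1 + 2 = 7²*1 + 2 = 49*1 + 2 = 49 + 2 = 51)
(G(0, 3)*B)*77 = ((-2 - 1*3)*51)*77 = ((-2 - 3)*51)*77 = -5*51*77 = -255*77 = -19635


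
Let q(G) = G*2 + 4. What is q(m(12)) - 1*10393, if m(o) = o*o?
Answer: -10101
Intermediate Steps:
m(o) = o**2
q(G) = 4 + 2*G (q(G) = 2*G + 4 = 4 + 2*G)
q(m(12)) - 1*10393 = (4 + 2*12**2) - 1*10393 = (4 + 2*144) - 10393 = (4 + 288) - 10393 = 292 - 10393 = -10101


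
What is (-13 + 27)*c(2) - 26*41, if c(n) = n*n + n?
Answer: -982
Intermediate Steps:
c(n) = n + n**2 (c(n) = n**2 + n = n + n**2)
(-13 + 27)*c(2) - 26*41 = (-13 + 27)*(2*(1 + 2)) - 26*41 = 14*(2*3) - 1*1066 = 14*6 - 1066 = 84 - 1066 = -982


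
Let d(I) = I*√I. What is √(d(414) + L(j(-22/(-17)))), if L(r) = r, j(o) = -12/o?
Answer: √(-1122 + 150282*√46)/11 ≈ 91.730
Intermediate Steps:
d(I) = I^(3/2)
√(d(414) + L(j(-22/(-17)))) = √(414^(3/2) - 12/((-22/(-17)))) = √(1242*√46 - 12/((-22*(-1/17)))) = √(1242*√46 - 12/22/17) = √(1242*√46 - 12*17/22) = √(1242*√46 - 102/11) = √(-102/11 + 1242*√46)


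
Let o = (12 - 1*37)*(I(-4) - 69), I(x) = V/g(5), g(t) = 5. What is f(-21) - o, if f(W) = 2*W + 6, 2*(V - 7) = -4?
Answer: -1736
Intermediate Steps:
V = 5 (V = 7 + (½)*(-4) = 7 - 2 = 5)
f(W) = 6 + 2*W
I(x) = 1 (I(x) = 5/5 = 5*(⅕) = 1)
o = 1700 (o = (12 - 1*37)*(1 - 69) = (12 - 37)*(-68) = -25*(-68) = 1700)
f(-21) - o = (6 + 2*(-21)) - 1*1700 = (6 - 42) - 1700 = -36 - 1700 = -1736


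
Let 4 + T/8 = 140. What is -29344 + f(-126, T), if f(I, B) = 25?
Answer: -29319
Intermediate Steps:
T = 1088 (T = -32 + 8*140 = -32 + 1120 = 1088)
-29344 + f(-126, T) = -29344 + 25 = -29319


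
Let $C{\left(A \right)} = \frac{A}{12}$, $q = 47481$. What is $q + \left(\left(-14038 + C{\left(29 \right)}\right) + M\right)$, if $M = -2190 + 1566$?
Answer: $\frac{393857}{12} \approx 32821.0$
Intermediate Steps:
$M = -624$
$C{\left(A \right)} = \frac{A}{12}$ ($C{\left(A \right)} = A \frac{1}{12} = \frac{A}{12}$)
$q + \left(\left(-14038 + C{\left(29 \right)}\right) + M\right) = 47481 + \left(\left(-14038 + \frac{1}{12} \cdot 29\right) - 624\right) = 47481 + \left(\left(-14038 + \frac{29}{12}\right) - 624\right) = 47481 - \frac{175915}{12} = \frac{393857}{12}$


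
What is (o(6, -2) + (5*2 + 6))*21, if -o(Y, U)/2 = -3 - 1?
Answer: 504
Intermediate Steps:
o(Y, U) = 8 (o(Y, U) = -2*(-3 - 1) = -2*(-4) = 8)
(o(6, -2) + (5*2 + 6))*21 = (8 + (5*2 + 6))*21 = (8 + (10 + 6))*21 = (8 + 16)*21 = 24*21 = 504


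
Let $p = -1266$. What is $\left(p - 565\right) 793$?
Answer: $-1451983$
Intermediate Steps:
$\left(p - 565\right) 793 = \left(-1266 - 565\right) 793 = \left(-1831\right) 793 = -1451983$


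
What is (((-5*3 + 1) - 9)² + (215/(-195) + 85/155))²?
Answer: 408181709881/1461681 ≈ 2.7926e+5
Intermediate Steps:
(((-5*3 + 1) - 9)² + (215/(-195) + 85/155))² = (((-15 + 1) - 9)² + (215*(-1/195) + 85*(1/155)))² = ((-14 - 9)² + (-43/39 + 17/31))² = ((-23)² - 670/1209)² = (529 - 670/1209)² = (638891/1209)² = 408181709881/1461681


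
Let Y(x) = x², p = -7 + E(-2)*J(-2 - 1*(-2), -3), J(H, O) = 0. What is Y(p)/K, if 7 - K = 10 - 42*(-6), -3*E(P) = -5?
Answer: -49/255 ≈ -0.19216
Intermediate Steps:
E(P) = 5/3 (E(P) = -⅓*(-5) = 5/3)
K = -255 (K = 7 - (10 - 42*(-6)) = 7 - (10 + 252) = 7 - 1*262 = 7 - 262 = -255)
p = -7 (p = -7 + (5/3)*0 = -7 + 0 = -7)
Y(p)/K = (-7)²/(-255) = 49*(-1/255) = -49/255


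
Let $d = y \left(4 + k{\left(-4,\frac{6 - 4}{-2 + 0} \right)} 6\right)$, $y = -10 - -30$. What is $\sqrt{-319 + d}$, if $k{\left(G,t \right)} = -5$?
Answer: $i \sqrt{839} \approx 28.965 i$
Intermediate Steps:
$y = 20$ ($y = -10 + 30 = 20$)
$d = -520$ ($d = 20 \left(4 - 30\right) = 20 \left(-26\right) = -520$)
$\sqrt{-319 + d} = \sqrt{-319 - 520} = \sqrt{-839} = i \sqrt{839}$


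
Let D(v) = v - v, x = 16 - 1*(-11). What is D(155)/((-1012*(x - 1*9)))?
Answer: 0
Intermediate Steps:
x = 27 (x = 16 + 11 = 27)
D(v) = 0
D(155)/((-1012*(x - 1*9))) = 0/((-1012*(27 - 1*9))) = 0/((-1012*(27 - 9))) = 0/((-1012*18)) = 0/(-18216) = 0*(-1/18216) = 0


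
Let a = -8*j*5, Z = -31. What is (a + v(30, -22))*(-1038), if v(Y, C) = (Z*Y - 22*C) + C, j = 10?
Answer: 900984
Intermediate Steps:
a = -400 (a = -8*10*5 = -80*5 = -400)
v(Y, C) = -31*Y - 21*C (v(Y, C) = (-31*Y - 22*C) + C = -31*Y - 21*C)
(a + v(30, -22))*(-1038) = (-400 + (-31*30 - 21*(-22)))*(-1038) = (-400 + (-930 + 462))*(-1038) = (-400 - 468)*(-1038) = -868*(-1038) = 900984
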